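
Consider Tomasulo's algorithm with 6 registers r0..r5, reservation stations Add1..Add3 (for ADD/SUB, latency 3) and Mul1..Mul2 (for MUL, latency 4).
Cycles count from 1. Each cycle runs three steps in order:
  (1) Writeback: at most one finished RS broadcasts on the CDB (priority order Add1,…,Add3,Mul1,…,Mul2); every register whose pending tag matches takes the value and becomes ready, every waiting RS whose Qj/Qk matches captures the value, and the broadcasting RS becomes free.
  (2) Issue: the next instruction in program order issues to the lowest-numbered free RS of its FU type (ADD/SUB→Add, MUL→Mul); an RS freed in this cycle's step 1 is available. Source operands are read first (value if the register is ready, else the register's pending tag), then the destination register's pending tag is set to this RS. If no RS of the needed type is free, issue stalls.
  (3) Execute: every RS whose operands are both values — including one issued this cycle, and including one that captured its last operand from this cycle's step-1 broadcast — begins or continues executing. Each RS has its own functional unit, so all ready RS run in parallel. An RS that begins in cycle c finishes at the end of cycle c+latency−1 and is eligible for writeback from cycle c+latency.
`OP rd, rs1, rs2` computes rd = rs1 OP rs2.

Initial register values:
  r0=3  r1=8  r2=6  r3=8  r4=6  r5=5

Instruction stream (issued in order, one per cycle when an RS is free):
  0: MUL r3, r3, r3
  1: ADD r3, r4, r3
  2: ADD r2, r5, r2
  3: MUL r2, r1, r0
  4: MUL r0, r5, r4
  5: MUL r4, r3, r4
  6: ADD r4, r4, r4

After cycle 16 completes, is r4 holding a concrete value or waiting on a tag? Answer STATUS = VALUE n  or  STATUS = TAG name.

cycle 1: issue MUL r3<-Mul1 // r0:3,r1:8,r2:6,r3:Mul1,r4:6,r5:5
cycle 2: issue ADD r3<-Add1 // r0:3,r1:8,r2:6,r3:Add1,r4:6,r5:5
cycle 3: issue ADD r2<-Add2 // r0:3,r1:8,r2:Add2,r3:Add1,r4:6,r5:5
cycle 4: issue MUL r2<-Mul2 // r0:3,r1:8,r2:Mul2,r3:Add1,r4:6,r5:5
cycle 5: CDB Mul1=64; issue MUL r0<-Mul1 // r0:Mul1,r1:8,r2:Mul2,r3:Add1,r4:6,r5:5
cycle 6: CDB Add2=11; stall // r0:Mul1,r1:8,r2:Mul2,r3:Add1,r4:6,r5:5
cycle 7: stall // r0:Mul1,r1:8,r2:Mul2,r3:Add1,r4:6,r5:5
cycle 8: CDB Add1=70; stall // r0:Mul1,r1:8,r2:Mul2,r3:70,r4:6,r5:5
cycle 9: CDB Mul1=30; issue MUL r4<-Mul1 // r0:30,r1:8,r2:Mul2,r3:70,r4:Mul1,r5:5
cycle 10: CDB Mul2=24; issue ADD r4<-Add1 // r0:30,r1:8,r2:24,r3:70,r4:Add1,r5:5
cycle 11: - // r0:30,r1:8,r2:24,r3:70,r4:Add1,r5:5
cycle 12: - // r0:30,r1:8,r2:24,r3:70,r4:Add1,r5:5
cycle 13: CDB Mul1=420 // r0:30,r1:8,r2:24,r3:70,r4:Add1,r5:5
cycle 14: - // r0:30,r1:8,r2:24,r3:70,r4:Add1,r5:5
cycle 15: - // r0:30,r1:8,r2:24,r3:70,r4:Add1,r5:5
cycle 16: CDB Add1=840 // r0:30,r1:8,r2:24,r3:70,r4:840,r5:5

STATUS = VALUE 840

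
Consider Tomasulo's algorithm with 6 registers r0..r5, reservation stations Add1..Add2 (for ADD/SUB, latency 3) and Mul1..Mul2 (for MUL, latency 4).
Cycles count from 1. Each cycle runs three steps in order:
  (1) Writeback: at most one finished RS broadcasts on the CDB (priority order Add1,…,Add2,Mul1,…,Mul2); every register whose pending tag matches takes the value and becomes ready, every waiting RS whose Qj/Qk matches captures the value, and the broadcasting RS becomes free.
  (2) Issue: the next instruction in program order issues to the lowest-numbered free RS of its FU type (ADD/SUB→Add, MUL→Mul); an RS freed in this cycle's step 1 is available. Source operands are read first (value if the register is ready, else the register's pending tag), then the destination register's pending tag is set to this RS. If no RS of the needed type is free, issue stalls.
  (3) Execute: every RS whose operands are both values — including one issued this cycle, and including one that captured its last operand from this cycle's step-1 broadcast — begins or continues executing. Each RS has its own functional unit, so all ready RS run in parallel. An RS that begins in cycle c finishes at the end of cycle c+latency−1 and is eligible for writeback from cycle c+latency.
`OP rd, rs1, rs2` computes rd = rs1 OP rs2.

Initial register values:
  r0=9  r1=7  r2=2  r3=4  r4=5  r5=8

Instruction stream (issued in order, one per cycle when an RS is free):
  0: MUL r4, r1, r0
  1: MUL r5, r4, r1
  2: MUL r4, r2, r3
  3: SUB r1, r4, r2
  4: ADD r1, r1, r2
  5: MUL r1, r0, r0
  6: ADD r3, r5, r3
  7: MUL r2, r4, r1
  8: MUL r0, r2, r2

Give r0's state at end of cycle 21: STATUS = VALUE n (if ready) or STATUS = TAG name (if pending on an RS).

STATUS = VALUE 419904

cycle 1: issue MUL r4<-Mul1 // r0:9,r1:7,r2:2,r3:4,r4:Mul1,r5:8
cycle 2: issue MUL r5<-Mul2 // r0:9,r1:7,r2:2,r3:4,r4:Mul1,r5:Mul2
cycle 3: stall // r0:9,r1:7,r2:2,r3:4,r4:Mul1,r5:Mul2
cycle 4: stall // r0:9,r1:7,r2:2,r3:4,r4:Mul1,r5:Mul2
cycle 5: CDB Mul1=63; issue MUL r4<-Mul1 // r0:9,r1:7,r2:2,r3:4,r4:Mul1,r5:Mul2
cycle 6: issue SUB r1<-Add1 // r0:9,r1:Add1,r2:2,r3:4,r4:Mul1,r5:Mul2
cycle 7: issue ADD r1<-Add2 // r0:9,r1:Add2,r2:2,r3:4,r4:Mul1,r5:Mul2
cycle 8: stall // r0:9,r1:Add2,r2:2,r3:4,r4:Mul1,r5:Mul2
cycle 9: CDB Mul1=8; issue MUL r1<-Mul1 // r0:9,r1:Mul1,r2:2,r3:4,r4:8,r5:Mul2
cycle 10: CDB Mul2=441; stall // r0:9,r1:Mul1,r2:2,r3:4,r4:8,r5:441
cycle 11: stall // r0:9,r1:Mul1,r2:2,r3:4,r4:8,r5:441
cycle 12: CDB Add1=6; issue ADD r3<-Add1 // r0:9,r1:Mul1,r2:2,r3:Add1,r4:8,r5:441
cycle 13: CDB Mul1=81; issue MUL r2<-Mul1 // r0:9,r1:81,r2:Mul1,r3:Add1,r4:8,r5:441
cycle 14: issue MUL r0<-Mul2 // r0:Mul2,r1:81,r2:Mul1,r3:Add1,r4:8,r5:441
cycle 15: CDB Add1=445 // r0:Mul2,r1:81,r2:Mul1,r3:445,r4:8,r5:441
cycle 16: CDB Add2=8 // r0:Mul2,r1:81,r2:Mul1,r3:445,r4:8,r5:441
cycle 17: CDB Mul1=648 // r0:Mul2,r1:81,r2:648,r3:445,r4:8,r5:441
cycle 18: - // r0:Mul2,r1:81,r2:648,r3:445,r4:8,r5:441
cycle 19: - // r0:Mul2,r1:81,r2:648,r3:445,r4:8,r5:441
cycle 20: - // r0:Mul2,r1:81,r2:648,r3:445,r4:8,r5:441
cycle 21: CDB Mul2=419904 // r0:419904,r1:81,r2:648,r3:445,r4:8,r5:441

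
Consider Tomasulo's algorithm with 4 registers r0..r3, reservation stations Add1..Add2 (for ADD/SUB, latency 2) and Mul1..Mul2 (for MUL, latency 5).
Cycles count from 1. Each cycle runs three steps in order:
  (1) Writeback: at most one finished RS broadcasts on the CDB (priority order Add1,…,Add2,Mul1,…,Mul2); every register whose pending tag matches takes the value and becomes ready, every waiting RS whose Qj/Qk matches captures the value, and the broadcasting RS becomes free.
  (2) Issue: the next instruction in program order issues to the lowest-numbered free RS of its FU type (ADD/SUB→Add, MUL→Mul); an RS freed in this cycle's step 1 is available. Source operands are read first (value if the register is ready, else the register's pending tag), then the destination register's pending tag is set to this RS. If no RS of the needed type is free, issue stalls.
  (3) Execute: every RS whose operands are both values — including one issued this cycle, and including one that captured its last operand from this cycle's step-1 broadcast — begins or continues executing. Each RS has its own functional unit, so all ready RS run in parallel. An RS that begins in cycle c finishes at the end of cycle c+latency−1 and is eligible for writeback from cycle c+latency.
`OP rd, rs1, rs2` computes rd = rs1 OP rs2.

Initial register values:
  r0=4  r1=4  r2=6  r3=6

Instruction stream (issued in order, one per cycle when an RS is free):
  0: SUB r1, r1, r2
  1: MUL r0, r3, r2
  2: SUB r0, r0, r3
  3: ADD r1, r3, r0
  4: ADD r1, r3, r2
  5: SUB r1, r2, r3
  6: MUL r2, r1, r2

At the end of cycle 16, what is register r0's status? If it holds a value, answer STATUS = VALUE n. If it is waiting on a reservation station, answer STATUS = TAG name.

  c1: issue SUB r1<-Add1  regs: r0:4,r1:Add1,r2:6,r3:6
  c2: issue MUL r0<-Mul1  regs: r0:Mul1,r1:Add1,r2:6,r3:6
  c3: CDB Add1=-2; issue SUB r0<-Add1  regs: r0:Add1,r1:-2,r2:6,r3:6
  c4: issue ADD r1<-Add2  regs: r0:Add1,r1:Add2,r2:6,r3:6
  c5: stall  regs: r0:Add1,r1:Add2,r2:6,r3:6
  c6: stall  regs: r0:Add1,r1:Add2,r2:6,r3:6
  c7: CDB Mul1=36; stall  regs: r0:Add1,r1:Add2,r2:6,r3:6
  c8: stall  regs: r0:Add1,r1:Add2,r2:6,r3:6
  c9: CDB Add1=30; issue ADD r1<-Add1  regs: r0:30,r1:Add1,r2:6,r3:6
  c10: stall  regs: r0:30,r1:Add1,r2:6,r3:6
  c11: CDB Add1=12; issue SUB r1<-Add1  regs: r0:30,r1:Add1,r2:6,r3:6
  c12: CDB Add2=36; issue MUL r2<-Mul1  regs: r0:30,r1:Add1,r2:Mul1,r3:6
  c13: CDB Add1=0  regs: r0:30,r1:0,r2:Mul1,r3:6
  c14: -  regs: r0:30,r1:0,r2:Mul1,r3:6
  c15: -  regs: r0:30,r1:0,r2:Mul1,r3:6
  c16: -  regs: r0:30,r1:0,r2:Mul1,r3:6

STATUS = VALUE 30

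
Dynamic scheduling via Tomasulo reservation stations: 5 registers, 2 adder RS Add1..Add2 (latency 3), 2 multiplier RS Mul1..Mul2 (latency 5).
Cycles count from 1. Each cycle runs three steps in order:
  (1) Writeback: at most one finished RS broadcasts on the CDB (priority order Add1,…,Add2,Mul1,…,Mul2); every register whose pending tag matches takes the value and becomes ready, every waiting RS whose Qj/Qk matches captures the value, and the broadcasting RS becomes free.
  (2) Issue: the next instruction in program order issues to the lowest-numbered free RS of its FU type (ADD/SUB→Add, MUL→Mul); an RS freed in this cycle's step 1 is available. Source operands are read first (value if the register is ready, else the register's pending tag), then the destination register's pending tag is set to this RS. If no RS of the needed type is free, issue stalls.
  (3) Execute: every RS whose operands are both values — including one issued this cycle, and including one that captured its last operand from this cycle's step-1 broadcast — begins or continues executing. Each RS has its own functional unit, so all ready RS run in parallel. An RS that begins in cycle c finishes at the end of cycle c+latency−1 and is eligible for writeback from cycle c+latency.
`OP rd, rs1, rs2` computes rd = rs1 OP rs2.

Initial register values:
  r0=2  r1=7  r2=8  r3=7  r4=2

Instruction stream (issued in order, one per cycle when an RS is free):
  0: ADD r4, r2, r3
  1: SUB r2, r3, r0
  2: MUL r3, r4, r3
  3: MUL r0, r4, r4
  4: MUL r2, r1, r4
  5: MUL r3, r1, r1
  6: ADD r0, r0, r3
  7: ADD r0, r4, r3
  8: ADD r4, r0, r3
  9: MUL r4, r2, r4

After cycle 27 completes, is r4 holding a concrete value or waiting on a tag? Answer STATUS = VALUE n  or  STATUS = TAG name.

c1: issue ADD r4<-Add1 | r0:2,r1:7,r2:8,r3:7,r4:Add1
c2: issue SUB r2<-Add2 | r0:2,r1:7,r2:Add2,r3:7,r4:Add1
c3: issue MUL r3<-Mul1 | r0:2,r1:7,r2:Add2,r3:Mul1,r4:Add1
c4: CDB Add1=15; issue MUL r0<-Mul2 | r0:Mul2,r1:7,r2:Add2,r3:Mul1,r4:15
c5: CDB Add2=5; stall | r0:Mul2,r1:7,r2:5,r3:Mul1,r4:15
c6: stall | r0:Mul2,r1:7,r2:5,r3:Mul1,r4:15
c7: stall | r0:Mul2,r1:7,r2:5,r3:Mul1,r4:15
c8: stall | r0:Mul2,r1:7,r2:5,r3:Mul1,r4:15
c9: CDB Mul1=105; issue MUL r2<-Mul1 | r0:Mul2,r1:7,r2:Mul1,r3:105,r4:15
c10: CDB Mul2=225; issue MUL r3<-Mul2 | r0:225,r1:7,r2:Mul1,r3:Mul2,r4:15
c11: issue ADD r0<-Add1 | r0:Add1,r1:7,r2:Mul1,r3:Mul2,r4:15
c12: issue ADD r0<-Add2 | r0:Add2,r1:7,r2:Mul1,r3:Mul2,r4:15
c13: stall | r0:Add2,r1:7,r2:Mul1,r3:Mul2,r4:15
c14: CDB Mul1=105; stall | r0:Add2,r1:7,r2:105,r3:Mul2,r4:15
c15: CDB Mul2=49; stall | r0:Add2,r1:7,r2:105,r3:49,r4:15
c16: stall | r0:Add2,r1:7,r2:105,r3:49,r4:15
c17: stall | r0:Add2,r1:7,r2:105,r3:49,r4:15
c18: CDB Add1=274; issue ADD r4<-Add1 | r0:Add2,r1:7,r2:105,r3:49,r4:Add1
c19: CDB Add2=64; issue MUL r4<-Mul1 | r0:64,r1:7,r2:105,r3:49,r4:Mul1
c20: - | r0:64,r1:7,r2:105,r3:49,r4:Mul1
c21: - | r0:64,r1:7,r2:105,r3:49,r4:Mul1
c22: CDB Add1=113 | r0:64,r1:7,r2:105,r3:49,r4:Mul1
c23: - | r0:64,r1:7,r2:105,r3:49,r4:Mul1
c24: - | r0:64,r1:7,r2:105,r3:49,r4:Mul1
c25: - | r0:64,r1:7,r2:105,r3:49,r4:Mul1
c26: - | r0:64,r1:7,r2:105,r3:49,r4:Mul1
c27: CDB Mul1=11865 | r0:64,r1:7,r2:105,r3:49,r4:11865

STATUS = VALUE 11865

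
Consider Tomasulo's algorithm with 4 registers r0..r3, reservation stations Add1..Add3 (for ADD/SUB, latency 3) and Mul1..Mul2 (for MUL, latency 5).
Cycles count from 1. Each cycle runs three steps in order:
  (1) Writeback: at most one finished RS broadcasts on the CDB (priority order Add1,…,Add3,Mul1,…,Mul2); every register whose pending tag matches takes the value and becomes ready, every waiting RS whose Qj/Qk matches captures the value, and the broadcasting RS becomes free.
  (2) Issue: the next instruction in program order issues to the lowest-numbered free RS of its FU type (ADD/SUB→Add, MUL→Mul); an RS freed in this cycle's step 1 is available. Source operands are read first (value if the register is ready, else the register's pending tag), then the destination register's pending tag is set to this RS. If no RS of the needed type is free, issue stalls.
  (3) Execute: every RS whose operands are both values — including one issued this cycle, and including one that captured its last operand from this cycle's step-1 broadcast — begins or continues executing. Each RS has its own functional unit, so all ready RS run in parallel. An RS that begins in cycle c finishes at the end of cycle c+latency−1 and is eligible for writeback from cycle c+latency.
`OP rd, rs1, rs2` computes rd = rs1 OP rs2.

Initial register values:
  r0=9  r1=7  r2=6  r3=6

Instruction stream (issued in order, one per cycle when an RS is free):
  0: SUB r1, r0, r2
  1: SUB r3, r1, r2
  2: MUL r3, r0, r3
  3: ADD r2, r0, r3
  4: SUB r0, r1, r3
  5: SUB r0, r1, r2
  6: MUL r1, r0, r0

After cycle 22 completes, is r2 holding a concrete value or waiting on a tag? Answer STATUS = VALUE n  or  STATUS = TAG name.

STATUS = VALUE -18

c1: issue SUB r1<-Add1 | r0:9,r1:Add1,r2:6,r3:6
c2: issue SUB r3<-Add2 | r0:9,r1:Add1,r2:6,r3:Add2
c3: issue MUL r3<-Mul1 | r0:9,r1:Add1,r2:6,r3:Mul1
c4: CDB Add1=3; issue ADD r2<-Add1 | r0:9,r1:3,r2:Add1,r3:Mul1
c5: issue SUB r0<-Add3 | r0:Add3,r1:3,r2:Add1,r3:Mul1
c6: stall | r0:Add3,r1:3,r2:Add1,r3:Mul1
c7: CDB Add2=-3; issue SUB r0<-Add2 | r0:Add2,r1:3,r2:Add1,r3:Mul1
c8: issue MUL r1<-Mul2 | r0:Add2,r1:Mul2,r2:Add1,r3:Mul1
c9: - | r0:Add2,r1:Mul2,r2:Add1,r3:Mul1
c10: - | r0:Add2,r1:Mul2,r2:Add1,r3:Mul1
c11: - | r0:Add2,r1:Mul2,r2:Add1,r3:Mul1
c12: CDB Mul1=-27 | r0:Add2,r1:Mul2,r2:Add1,r3:-27
c13: - | r0:Add2,r1:Mul2,r2:Add1,r3:-27
c14: - | r0:Add2,r1:Mul2,r2:Add1,r3:-27
c15: CDB Add1=-18 | r0:Add2,r1:Mul2,r2:-18,r3:-27
c16: CDB Add3=30 | r0:Add2,r1:Mul2,r2:-18,r3:-27
c17: - | r0:Add2,r1:Mul2,r2:-18,r3:-27
c18: CDB Add2=21 | r0:21,r1:Mul2,r2:-18,r3:-27
c19: - | r0:21,r1:Mul2,r2:-18,r3:-27
c20: - | r0:21,r1:Mul2,r2:-18,r3:-27
c21: - | r0:21,r1:Mul2,r2:-18,r3:-27
c22: - | r0:21,r1:Mul2,r2:-18,r3:-27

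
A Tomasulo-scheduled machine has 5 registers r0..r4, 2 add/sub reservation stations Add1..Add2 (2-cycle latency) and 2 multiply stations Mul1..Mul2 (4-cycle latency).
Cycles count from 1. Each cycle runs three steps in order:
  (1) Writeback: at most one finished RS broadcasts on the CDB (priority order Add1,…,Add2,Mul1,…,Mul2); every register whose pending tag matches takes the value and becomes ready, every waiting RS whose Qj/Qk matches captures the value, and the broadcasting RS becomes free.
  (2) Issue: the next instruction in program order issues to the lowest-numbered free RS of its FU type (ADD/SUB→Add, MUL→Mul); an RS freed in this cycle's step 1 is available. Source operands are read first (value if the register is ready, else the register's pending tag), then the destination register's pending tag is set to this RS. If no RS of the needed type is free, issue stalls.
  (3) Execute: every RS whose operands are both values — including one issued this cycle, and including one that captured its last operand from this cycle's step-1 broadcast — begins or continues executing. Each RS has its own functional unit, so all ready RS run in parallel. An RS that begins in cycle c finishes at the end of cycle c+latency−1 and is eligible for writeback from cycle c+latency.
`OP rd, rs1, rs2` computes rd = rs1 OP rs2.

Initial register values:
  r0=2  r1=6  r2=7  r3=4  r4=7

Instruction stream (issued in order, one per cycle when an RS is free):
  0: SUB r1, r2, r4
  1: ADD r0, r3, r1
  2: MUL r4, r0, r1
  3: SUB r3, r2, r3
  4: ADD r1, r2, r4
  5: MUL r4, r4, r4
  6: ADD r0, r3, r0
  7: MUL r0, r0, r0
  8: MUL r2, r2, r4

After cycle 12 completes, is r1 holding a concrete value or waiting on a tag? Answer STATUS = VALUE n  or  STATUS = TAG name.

c1: issue SUB r1<-Add1 | r0:2,r1:Add1,r2:7,r3:4,r4:7
c2: issue ADD r0<-Add2 | r0:Add2,r1:Add1,r2:7,r3:4,r4:7
c3: CDB Add1=0; issue MUL r4<-Mul1 | r0:Add2,r1:0,r2:7,r3:4,r4:Mul1
c4: issue SUB r3<-Add1 | r0:Add2,r1:0,r2:7,r3:Add1,r4:Mul1
c5: CDB Add2=4; issue ADD r1<-Add2 | r0:4,r1:Add2,r2:7,r3:Add1,r4:Mul1
c6: CDB Add1=3; issue MUL r4<-Mul2 | r0:4,r1:Add2,r2:7,r3:3,r4:Mul2
c7: issue ADD r0<-Add1 | r0:Add1,r1:Add2,r2:7,r3:3,r4:Mul2
c8: stall | r0:Add1,r1:Add2,r2:7,r3:3,r4:Mul2
c9: CDB Add1=7; stall | r0:7,r1:Add2,r2:7,r3:3,r4:Mul2
c10: CDB Mul1=0; issue MUL r0<-Mul1 | r0:Mul1,r1:Add2,r2:7,r3:3,r4:Mul2
c11: stall | r0:Mul1,r1:Add2,r2:7,r3:3,r4:Mul2
c12: CDB Add2=7; stall | r0:Mul1,r1:7,r2:7,r3:3,r4:Mul2

STATUS = VALUE 7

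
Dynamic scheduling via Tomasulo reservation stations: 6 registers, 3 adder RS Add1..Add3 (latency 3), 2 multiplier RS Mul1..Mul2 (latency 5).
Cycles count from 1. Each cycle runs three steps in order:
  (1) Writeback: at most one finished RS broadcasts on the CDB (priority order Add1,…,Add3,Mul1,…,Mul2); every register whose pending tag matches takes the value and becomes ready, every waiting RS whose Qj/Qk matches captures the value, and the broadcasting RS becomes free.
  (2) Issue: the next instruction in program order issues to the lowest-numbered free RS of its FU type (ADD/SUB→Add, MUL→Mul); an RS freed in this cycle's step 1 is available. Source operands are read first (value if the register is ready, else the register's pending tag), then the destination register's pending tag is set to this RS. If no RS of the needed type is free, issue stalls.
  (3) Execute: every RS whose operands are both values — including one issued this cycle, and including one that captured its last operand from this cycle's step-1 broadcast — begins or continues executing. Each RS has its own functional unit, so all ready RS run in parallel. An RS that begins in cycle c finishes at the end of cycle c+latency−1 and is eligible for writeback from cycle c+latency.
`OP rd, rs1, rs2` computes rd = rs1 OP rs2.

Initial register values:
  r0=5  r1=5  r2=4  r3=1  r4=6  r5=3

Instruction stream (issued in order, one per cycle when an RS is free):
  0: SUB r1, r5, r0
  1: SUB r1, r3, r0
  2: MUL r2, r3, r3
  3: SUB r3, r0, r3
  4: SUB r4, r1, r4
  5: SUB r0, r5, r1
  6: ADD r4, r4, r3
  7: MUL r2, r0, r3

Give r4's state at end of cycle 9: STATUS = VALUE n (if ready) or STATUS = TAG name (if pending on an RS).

STATUS = TAG Add1

  c1: issue SUB r1<-Add1  regs: r0:5,r1:Add1,r2:4,r3:1,r4:6,r5:3
  c2: issue SUB r1<-Add2  regs: r0:5,r1:Add2,r2:4,r3:1,r4:6,r5:3
  c3: issue MUL r2<-Mul1  regs: r0:5,r1:Add2,r2:Mul1,r3:1,r4:6,r5:3
  c4: CDB Add1=-2; issue SUB r3<-Add1  regs: r0:5,r1:Add2,r2:Mul1,r3:Add1,r4:6,r5:3
  c5: CDB Add2=-4; issue SUB r4<-Add2  regs: r0:5,r1:-4,r2:Mul1,r3:Add1,r4:Add2,r5:3
  c6: issue SUB r0<-Add3  regs: r0:Add3,r1:-4,r2:Mul1,r3:Add1,r4:Add2,r5:3
  c7: CDB Add1=4; issue ADD r4<-Add1  regs: r0:Add3,r1:-4,r2:Mul1,r3:4,r4:Add1,r5:3
  c8: CDB Add2=-10; issue MUL r2<-Mul2  regs: r0:Add3,r1:-4,r2:Mul2,r3:4,r4:Add1,r5:3
  c9: CDB Add3=7  regs: r0:7,r1:-4,r2:Mul2,r3:4,r4:Add1,r5:3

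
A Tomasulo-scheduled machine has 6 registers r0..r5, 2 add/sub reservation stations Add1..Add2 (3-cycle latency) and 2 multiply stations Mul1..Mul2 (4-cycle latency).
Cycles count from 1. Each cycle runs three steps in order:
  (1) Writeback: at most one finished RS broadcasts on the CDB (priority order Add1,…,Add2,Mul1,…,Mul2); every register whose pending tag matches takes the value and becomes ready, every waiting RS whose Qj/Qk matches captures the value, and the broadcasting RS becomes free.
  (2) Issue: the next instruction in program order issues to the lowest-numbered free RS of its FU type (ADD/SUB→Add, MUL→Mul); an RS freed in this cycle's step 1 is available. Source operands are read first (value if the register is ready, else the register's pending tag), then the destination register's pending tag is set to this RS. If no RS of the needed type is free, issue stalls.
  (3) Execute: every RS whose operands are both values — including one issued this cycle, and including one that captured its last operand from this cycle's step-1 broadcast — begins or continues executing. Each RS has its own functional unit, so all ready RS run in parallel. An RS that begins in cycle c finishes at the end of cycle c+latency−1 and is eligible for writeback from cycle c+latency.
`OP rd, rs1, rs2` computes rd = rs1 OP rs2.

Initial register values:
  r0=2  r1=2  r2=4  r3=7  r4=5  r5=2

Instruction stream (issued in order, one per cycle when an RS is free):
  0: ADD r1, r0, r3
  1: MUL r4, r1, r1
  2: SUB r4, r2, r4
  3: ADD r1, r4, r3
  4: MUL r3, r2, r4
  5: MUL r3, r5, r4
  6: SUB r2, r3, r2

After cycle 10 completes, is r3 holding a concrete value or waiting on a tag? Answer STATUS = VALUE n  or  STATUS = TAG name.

STATUS = TAG Mul1

  c1: issue ADD r1<-Add1  regs: r0:2,r1:Add1,r2:4,r3:7,r4:5,r5:2
  c2: issue MUL r4<-Mul1  regs: r0:2,r1:Add1,r2:4,r3:7,r4:Mul1,r5:2
  c3: issue SUB r4<-Add2  regs: r0:2,r1:Add1,r2:4,r3:7,r4:Add2,r5:2
  c4: CDB Add1=9; issue ADD r1<-Add1  regs: r0:2,r1:Add1,r2:4,r3:7,r4:Add2,r5:2
  c5: issue MUL r3<-Mul2  regs: r0:2,r1:Add1,r2:4,r3:Mul2,r4:Add2,r5:2
  c6: stall  regs: r0:2,r1:Add1,r2:4,r3:Mul2,r4:Add2,r5:2
  c7: stall  regs: r0:2,r1:Add1,r2:4,r3:Mul2,r4:Add2,r5:2
  c8: CDB Mul1=81; issue MUL r3<-Mul1  regs: r0:2,r1:Add1,r2:4,r3:Mul1,r4:Add2,r5:2
  c9: stall  regs: r0:2,r1:Add1,r2:4,r3:Mul1,r4:Add2,r5:2
  c10: stall  regs: r0:2,r1:Add1,r2:4,r3:Mul1,r4:Add2,r5:2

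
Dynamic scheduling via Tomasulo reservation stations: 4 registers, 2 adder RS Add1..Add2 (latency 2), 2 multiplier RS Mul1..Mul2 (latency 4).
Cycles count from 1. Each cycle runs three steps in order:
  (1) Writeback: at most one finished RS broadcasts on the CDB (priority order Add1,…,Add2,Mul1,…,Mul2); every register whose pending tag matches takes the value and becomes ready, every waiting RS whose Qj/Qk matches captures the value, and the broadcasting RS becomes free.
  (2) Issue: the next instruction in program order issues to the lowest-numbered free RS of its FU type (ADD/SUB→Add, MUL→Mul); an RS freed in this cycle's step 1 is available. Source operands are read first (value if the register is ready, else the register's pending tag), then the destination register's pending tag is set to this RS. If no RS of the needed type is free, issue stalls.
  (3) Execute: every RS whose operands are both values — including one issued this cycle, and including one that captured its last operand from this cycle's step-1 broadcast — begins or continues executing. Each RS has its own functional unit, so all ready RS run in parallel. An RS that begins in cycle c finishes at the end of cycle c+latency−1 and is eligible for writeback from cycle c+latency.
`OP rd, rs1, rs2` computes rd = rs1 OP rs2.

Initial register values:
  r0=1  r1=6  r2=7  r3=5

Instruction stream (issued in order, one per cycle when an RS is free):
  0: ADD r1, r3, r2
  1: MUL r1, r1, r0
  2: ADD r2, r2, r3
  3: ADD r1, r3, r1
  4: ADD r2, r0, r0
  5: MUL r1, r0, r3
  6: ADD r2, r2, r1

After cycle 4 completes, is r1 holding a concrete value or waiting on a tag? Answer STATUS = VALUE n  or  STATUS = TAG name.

  c1: issue ADD r1<-Add1  regs: r0:1,r1:Add1,r2:7,r3:5
  c2: issue MUL r1<-Mul1  regs: r0:1,r1:Mul1,r2:7,r3:5
  c3: CDB Add1=12; issue ADD r2<-Add1  regs: r0:1,r1:Mul1,r2:Add1,r3:5
  c4: issue ADD r1<-Add2  regs: r0:1,r1:Add2,r2:Add1,r3:5

STATUS = TAG Add2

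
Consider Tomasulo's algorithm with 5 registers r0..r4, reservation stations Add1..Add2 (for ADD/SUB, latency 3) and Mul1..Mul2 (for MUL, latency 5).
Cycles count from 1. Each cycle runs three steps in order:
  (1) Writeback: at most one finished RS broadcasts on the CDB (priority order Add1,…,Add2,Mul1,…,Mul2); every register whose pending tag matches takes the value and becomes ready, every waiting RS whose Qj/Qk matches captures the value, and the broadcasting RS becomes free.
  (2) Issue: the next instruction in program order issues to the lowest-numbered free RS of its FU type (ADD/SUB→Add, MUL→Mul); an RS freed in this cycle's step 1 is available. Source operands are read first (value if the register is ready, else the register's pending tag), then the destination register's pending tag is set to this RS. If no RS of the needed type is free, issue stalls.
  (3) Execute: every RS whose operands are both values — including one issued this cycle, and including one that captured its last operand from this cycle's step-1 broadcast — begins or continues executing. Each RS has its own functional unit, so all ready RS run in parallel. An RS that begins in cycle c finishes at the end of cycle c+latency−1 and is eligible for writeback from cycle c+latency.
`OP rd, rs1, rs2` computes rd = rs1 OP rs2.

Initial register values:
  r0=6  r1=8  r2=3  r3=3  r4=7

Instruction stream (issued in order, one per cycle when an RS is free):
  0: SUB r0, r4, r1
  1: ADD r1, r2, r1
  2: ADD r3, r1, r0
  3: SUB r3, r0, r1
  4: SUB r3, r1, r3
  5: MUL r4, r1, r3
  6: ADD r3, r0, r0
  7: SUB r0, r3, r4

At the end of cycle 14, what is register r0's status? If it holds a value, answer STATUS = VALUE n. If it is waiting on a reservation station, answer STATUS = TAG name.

STATUS = TAG Add1

c1: issue SUB r0<-Add1 | r0:Add1,r1:8,r2:3,r3:3,r4:7
c2: issue ADD r1<-Add2 | r0:Add1,r1:Add2,r2:3,r3:3,r4:7
c3: stall | r0:Add1,r1:Add2,r2:3,r3:3,r4:7
c4: CDB Add1=-1; issue ADD r3<-Add1 | r0:-1,r1:Add2,r2:3,r3:Add1,r4:7
c5: CDB Add2=11; issue SUB r3<-Add2 | r0:-1,r1:11,r2:3,r3:Add2,r4:7
c6: stall | r0:-1,r1:11,r2:3,r3:Add2,r4:7
c7: stall | r0:-1,r1:11,r2:3,r3:Add2,r4:7
c8: CDB Add1=10; issue SUB r3<-Add1 | r0:-1,r1:11,r2:3,r3:Add1,r4:7
c9: CDB Add2=-12; issue MUL r4<-Mul1 | r0:-1,r1:11,r2:3,r3:Add1,r4:Mul1
c10: issue ADD r3<-Add2 | r0:-1,r1:11,r2:3,r3:Add2,r4:Mul1
c11: stall | r0:-1,r1:11,r2:3,r3:Add2,r4:Mul1
c12: CDB Add1=23; issue SUB r0<-Add1 | r0:Add1,r1:11,r2:3,r3:Add2,r4:Mul1
c13: CDB Add2=-2 | r0:Add1,r1:11,r2:3,r3:-2,r4:Mul1
c14: - | r0:Add1,r1:11,r2:3,r3:-2,r4:Mul1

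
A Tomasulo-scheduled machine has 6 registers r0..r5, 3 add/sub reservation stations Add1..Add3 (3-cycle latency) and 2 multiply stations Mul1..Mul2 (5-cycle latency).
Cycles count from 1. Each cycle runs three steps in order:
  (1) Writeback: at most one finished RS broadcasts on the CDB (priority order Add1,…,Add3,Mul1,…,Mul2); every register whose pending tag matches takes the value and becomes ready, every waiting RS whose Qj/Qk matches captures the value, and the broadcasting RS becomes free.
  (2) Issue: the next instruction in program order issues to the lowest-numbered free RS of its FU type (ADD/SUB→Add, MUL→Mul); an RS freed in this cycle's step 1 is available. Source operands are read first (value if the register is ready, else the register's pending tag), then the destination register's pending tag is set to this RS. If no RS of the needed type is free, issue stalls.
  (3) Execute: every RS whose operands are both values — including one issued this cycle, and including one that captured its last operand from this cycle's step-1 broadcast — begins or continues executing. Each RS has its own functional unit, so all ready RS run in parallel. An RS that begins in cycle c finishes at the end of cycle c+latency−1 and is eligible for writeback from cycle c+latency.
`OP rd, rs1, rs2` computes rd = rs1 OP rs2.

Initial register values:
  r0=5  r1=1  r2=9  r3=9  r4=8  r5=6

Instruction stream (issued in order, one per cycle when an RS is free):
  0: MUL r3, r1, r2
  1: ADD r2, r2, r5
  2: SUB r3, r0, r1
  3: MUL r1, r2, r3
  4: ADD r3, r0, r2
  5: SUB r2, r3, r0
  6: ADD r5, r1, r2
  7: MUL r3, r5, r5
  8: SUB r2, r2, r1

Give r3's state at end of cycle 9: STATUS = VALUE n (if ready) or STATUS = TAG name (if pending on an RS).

c1: issue MUL r3<-Mul1 | r0:5,r1:1,r2:9,r3:Mul1,r4:8,r5:6
c2: issue ADD r2<-Add1 | r0:5,r1:1,r2:Add1,r3:Mul1,r4:8,r5:6
c3: issue SUB r3<-Add2 | r0:5,r1:1,r2:Add1,r3:Add2,r4:8,r5:6
c4: issue MUL r1<-Mul2 | r0:5,r1:Mul2,r2:Add1,r3:Add2,r4:8,r5:6
c5: CDB Add1=15; issue ADD r3<-Add1 | r0:5,r1:Mul2,r2:15,r3:Add1,r4:8,r5:6
c6: CDB Add2=4; issue SUB r2<-Add2 | r0:5,r1:Mul2,r2:Add2,r3:Add1,r4:8,r5:6
c7: CDB Mul1=9; issue ADD r5<-Add3 | r0:5,r1:Mul2,r2:Add2,r3:Add1,r4:8,r5:Add3
c8: CDB Add1=20; issue MUL r3<-Mul1 | r0:5,r1:Mul2,r2:Add2,r3:Mul1,r4:8,r5:Add3
c9: issue SUB r2<-Add1 | r0:5,r1:Mul2,r2:Add1,r3:Mul1,r4:8,r5:Add3

STATUS = TAG Mul1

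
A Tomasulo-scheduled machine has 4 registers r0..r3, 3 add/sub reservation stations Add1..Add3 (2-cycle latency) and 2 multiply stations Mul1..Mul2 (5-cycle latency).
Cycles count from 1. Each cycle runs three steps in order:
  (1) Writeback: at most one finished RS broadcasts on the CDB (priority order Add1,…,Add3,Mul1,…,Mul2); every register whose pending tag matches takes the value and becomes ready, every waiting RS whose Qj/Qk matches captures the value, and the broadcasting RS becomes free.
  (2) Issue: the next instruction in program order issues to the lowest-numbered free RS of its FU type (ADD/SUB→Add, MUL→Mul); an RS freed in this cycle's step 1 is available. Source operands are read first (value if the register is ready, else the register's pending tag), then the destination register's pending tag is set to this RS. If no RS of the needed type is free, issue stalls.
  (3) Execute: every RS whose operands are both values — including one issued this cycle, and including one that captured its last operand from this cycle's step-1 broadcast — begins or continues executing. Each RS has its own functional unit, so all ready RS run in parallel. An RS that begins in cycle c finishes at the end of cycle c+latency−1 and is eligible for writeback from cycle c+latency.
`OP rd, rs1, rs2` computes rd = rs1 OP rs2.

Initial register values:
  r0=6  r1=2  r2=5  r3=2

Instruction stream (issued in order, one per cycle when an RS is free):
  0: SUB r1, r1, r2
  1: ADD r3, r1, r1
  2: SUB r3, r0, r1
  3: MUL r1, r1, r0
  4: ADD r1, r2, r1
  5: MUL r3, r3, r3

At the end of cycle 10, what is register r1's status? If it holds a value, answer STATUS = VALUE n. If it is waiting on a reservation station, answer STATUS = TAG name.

STATUS = TAG Add1

cycle 1: issue SUB r1<-Add1 // r0:6,r1:Add1,r2:5,r3:2
cycle 2: issue ADD r3<-Add2 // r0:6,r1:Add1,r2:5,r3:Add2
cycle 3: CDB Add1=-3; issue SUB r3<-Add1 // r0:6,r1:-3,r2:5,r3:Add1
cycle 4: issue MUL r1<-Mul1 // r0:6,r1:Mul1,r2:5,r3:Add1
cycle 5: CDB Add1=9; issue ADD r1<-Add1 // r0:6,r1:Add1,r2:5,r3:9
cycle 6: CDB Add2=-6; issue MUL r3<-Mul2 // r0:6,r1:Add1,r2:5,r3:Mul2
cycle 7: - // r0:6,r1:Add1,r2:5,r3:Mul2
cycle 8: - // r0:6,r1:Add1,r2:5,r3:Mul2
cycle 9: CDB Mul1=-18 // r0:6,r1:Add1,r2:5,r3:Mul2
cycle 10: - // r0:6,r1:Add1,r2:5,r3:Mul2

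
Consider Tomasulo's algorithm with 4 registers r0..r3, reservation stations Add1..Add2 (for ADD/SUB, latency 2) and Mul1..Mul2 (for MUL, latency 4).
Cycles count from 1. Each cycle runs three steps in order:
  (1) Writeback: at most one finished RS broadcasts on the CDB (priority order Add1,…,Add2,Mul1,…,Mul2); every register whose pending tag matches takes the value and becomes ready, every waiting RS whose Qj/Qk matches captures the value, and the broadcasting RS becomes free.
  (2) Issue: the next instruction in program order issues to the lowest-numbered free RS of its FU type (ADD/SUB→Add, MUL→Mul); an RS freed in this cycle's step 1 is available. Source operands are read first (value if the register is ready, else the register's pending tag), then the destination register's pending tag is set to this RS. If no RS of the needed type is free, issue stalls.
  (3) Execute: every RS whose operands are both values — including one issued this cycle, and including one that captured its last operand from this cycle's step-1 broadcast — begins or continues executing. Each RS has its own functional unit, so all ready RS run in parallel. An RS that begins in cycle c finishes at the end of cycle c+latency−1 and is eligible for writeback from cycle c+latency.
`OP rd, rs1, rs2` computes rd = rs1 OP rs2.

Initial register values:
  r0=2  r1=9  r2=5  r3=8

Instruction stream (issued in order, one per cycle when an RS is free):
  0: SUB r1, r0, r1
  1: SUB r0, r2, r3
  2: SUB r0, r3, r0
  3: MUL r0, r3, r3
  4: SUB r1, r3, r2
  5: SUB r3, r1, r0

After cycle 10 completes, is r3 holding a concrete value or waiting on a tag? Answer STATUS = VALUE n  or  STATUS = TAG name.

c1: issue SUB r1<-Add1 | r0:2,r1:Add1,r2:5,r3:8
c2: issue SUB r0<-Add2 | r0:Add2,r1:Add1,r2:5,r3:8
c3: CDB Add1=-7; issue SUB r0<-Add1 | r0:Add1,r1:-7,r2:5,r3:8
c4: CDB Add2=-3; issue MUL r0<-Mul1 | r0:Mul1,r1:-7,r2:5,r3:8
c5: issue SUB r1<-Add2 | r0:Mul1,r1:Add2,r2:5,r3:8
c6: CDB Add1=11; issue SUB r3<-Add1 | r0:Mul1,r1:Add2,r2:5,r3:Add1
c7: CDB Add2=3 | r0:Mul1,r1:3,r2:5,r3:Add1
c8: CDB Mul1=64 | r0:64,r1:3,r2:5,r3:Add1
c9: - | r0:64,r1:3,r2:5,r3:Add1
c10: CDB Add1=-61 | r0:64,r1:3,r2:5,r3:-61

STATUS = VALUE -61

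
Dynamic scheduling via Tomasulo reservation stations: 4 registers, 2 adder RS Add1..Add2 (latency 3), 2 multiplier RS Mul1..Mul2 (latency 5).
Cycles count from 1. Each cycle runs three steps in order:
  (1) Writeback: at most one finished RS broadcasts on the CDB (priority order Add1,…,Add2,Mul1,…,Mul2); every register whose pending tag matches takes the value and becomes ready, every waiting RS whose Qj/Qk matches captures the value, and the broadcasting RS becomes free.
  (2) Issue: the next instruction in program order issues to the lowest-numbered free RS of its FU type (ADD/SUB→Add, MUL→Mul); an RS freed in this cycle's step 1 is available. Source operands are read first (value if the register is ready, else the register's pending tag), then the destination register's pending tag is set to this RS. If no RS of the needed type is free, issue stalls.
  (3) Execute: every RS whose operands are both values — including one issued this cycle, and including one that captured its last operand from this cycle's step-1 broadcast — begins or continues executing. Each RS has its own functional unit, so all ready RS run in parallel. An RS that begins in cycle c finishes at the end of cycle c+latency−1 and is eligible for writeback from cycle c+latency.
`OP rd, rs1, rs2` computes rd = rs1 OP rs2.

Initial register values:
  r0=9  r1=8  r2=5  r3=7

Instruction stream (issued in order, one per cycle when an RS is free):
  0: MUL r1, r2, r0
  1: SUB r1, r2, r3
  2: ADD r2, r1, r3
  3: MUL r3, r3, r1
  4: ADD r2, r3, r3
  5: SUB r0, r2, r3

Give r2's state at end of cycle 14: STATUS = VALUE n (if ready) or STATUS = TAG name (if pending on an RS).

c1: issue MUL r1<-Mul1 | r0:9,r1:Mul1,r2:5,r3:7
c2: issue SUB r1<-Add1 | r0:9,r1:Add1,r2:5,r3:7
c3: issue ADD r2<-Add2 | r0:9,r1:Add1,r2:Add2,r3:7
c4: issue MUL r3<-Mul2 | r0:9,r1:Add1,r2:Add2,r3:Mul2
c5: CDB Add1=-2; issue ADD r2<-Add1 | r0:9,r1:-2,r2:Add1,r3:Mul2
c6: CDB Mul1=45; stall | r0:9,r1:-2,r2:Add1,r3:Mul2
c7: stall | r0:9,r1:-2,r2:Add1,r3:Mul2
c8: CDB Add2=5; issue SUB r0<-Add2 | r0:Add2,r1:-2,r2:Add1,r3:Mul2
c9: - | r0:Add2,r1:-2,r2:Add1,r3:Mul2
c10: CDB Mul2=-14 | r0:Add2,r1:-2,r2:Add1,r3:-14
c11: - | r0:Add2,r1:-2,r2:Add1,r3:-14
c12: - | r0:Add2,r1:-2,r2:Add1,r3:-14
c13: CDB Add1=-28 | r0:Add2,r1:-2,r2:-28,r3:-14
c14: - | r0:Add2,r1:-2,r2:-28,r3:-14

STATUS = VALUE -28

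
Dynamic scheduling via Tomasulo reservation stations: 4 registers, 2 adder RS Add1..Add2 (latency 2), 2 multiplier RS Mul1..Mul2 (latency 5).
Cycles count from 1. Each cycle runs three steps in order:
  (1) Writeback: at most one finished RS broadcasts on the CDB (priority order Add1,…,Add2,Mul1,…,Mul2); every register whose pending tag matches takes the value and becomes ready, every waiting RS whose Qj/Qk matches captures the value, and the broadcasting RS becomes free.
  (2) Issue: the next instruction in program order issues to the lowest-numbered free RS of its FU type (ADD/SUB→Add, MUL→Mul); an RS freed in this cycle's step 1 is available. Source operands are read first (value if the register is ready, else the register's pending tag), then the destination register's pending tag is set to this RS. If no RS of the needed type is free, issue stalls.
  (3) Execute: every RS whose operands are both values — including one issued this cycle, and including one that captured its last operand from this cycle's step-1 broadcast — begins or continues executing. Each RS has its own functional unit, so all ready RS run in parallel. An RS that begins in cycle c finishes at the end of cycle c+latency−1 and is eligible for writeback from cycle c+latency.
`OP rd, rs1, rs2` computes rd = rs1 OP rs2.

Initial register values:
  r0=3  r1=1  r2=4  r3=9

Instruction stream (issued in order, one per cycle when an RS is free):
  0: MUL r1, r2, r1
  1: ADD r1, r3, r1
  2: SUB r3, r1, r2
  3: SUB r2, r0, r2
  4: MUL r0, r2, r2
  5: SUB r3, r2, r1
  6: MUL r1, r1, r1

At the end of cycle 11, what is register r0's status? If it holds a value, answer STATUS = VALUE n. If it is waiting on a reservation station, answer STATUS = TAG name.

cycle 1: issue MUL r1<-Mul1 // r0:3,r1:Mul1,r2:4,r3:9
cycle 2: issue ADD r1<-Add1 // r0:3,r1:Add1,r2:4,r3:9
cycle 3: issue SUB r3<-Add2 // r0:3,r1:Add1,r2:4,r3:Add2
cycle 4: stall // r0:3,r1:Add1,r2:4,r3:Add2
cycle 5: stall // r0:3,r1:Add1,r2:4,r3:Add2
cycle 6: CDB Mul1=4; stall // r0:3,r1:Add1,r2:4,r3:Add2
cycle 7: stall // r0:3,r1:Add1,r2:4,r3:Add2
cycle 8: CDB Add1=13; issue SUB r2<-Add1 // r0:3,r1:13,r2:Add1,r3:Add2
cycle 9: issue MUL r0<-Mul1 // r0:Mul1,r1:13,r2:Add1,r3:Add2
cycle 10: CDB Add1=-1; issue SUB r3<-Add1 // r0:Mul1,r1:13,r2:-1,r3:Add1
cycle 11: CDB Add2=9; issue MUL r1<-Mul2 // r0:Mul1,r1:Mul2,r2:-1,r3:Add1

STATUS = TAG Mul1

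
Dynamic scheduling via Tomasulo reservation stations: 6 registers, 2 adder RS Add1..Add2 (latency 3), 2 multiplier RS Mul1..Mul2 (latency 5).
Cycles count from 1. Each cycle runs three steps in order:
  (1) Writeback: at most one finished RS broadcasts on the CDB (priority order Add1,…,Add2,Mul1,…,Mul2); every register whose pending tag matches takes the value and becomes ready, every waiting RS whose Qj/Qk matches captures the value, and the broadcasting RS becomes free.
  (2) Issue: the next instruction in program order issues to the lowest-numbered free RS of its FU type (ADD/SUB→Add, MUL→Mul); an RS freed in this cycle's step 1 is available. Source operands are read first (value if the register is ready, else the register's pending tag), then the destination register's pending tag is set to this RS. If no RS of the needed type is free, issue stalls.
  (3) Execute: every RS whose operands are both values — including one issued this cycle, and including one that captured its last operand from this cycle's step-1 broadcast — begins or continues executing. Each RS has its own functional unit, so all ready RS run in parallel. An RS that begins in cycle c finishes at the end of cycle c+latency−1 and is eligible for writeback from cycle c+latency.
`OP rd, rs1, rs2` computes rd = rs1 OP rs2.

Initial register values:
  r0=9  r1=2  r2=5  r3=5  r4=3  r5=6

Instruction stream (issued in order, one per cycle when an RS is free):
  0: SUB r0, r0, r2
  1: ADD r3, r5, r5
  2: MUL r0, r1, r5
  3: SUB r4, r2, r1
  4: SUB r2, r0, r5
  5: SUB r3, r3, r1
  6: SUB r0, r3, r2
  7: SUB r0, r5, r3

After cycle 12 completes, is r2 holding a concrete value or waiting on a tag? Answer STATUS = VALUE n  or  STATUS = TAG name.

STATUS = VALUE 6

cycle 1: issue SUB r0<-Add1 // r0:Add1,r1:2,r2:5,r3:5,r4:3,r5:6
cycle 2: issue ADD r3<-Add2 // r0:Add1,r1:2,r2:5,r3:Add2,r4:3,r5:6
cycle 3: issue MUL r0<-Mul1 // r0:Mul1,r1:2,r2:5,r3:Add2,r4:3,r5:6
cycle 4: CDB Add1=4; issue SUB r4<-Add1 // r0:Mul1,r1:2,r2:5,r3:Add2,r4:Add1,r5:6
cycle 5: CDB Add2=12; issue SUB r2<-Add2 // r0:Mul1,r1:2,r2:Add2,r3:12,r4:Add1,r5:6
cycle 6: stall // r0:Mul1,r1:2,r2:Add2,r3:12,r4:Add1,r5:6
cycle 7: CDB Add1=3; issue SUB r3<-Add1 // r0:Mul1,r1:2,r2:Add2,r3:Add1,r4:3,r5:6
cycle 8: CDB Mul1=12; stall // r0:12,r1:2,r2:Add2,r3:Add1,r4:3,r5:6
cycle 9: stall // r0:12,r1:2,r2:Add2,r3:Add1,r4:3,r5:6
cycle 10: CDB Add1=10; issue SUB r0<-Add1 // r0:Add1,r1:2,r2:Add2,r3:10,r4:3,r5:6
cycle 11: CDB Add2=6; issue SUB r0<-Add2 // r0:Add2,r1:2,r2:6,r3:10,r4:3,r5:6
cycle 12: - // r0:Add2,r1:2,r2:6,r3:10,r4:3,r5:6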